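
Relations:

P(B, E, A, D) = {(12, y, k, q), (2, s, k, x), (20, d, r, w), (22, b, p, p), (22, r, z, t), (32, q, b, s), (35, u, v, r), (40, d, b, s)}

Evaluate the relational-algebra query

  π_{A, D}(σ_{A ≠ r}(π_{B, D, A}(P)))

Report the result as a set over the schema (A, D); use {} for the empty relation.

Projecting to B, D, A: {(12, q, k), (2, x, k), (20, w, r), (22, p, p), (22, t, z), (32, s, b), (35, r, v), (40, s, b)}
Apply σ_{A ≠ r}; surviving tuples: {(12, q, k), (2, x, k), (22, p, p), (22, t, z), (32, s, b), (35, r, v), (40, s, b)}
Projecting to A, D (1 duplicate(s) eliminated): {(b, s), (k, q), (k, x), (p, p), (v, r), (z, t)}

{(b, s), (k, q), (k, x), (p, p), (v, r), (z, t)}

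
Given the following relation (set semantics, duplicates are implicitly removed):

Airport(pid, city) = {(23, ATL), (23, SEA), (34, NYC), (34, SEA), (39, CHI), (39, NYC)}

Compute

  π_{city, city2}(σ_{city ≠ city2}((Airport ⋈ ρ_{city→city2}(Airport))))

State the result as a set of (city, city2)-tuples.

ρ[city→city2]: schema becomes (pid, city2); tuples unchanged.
Airport ⋈ ρ_{city→city2}(Airport) (natural join on pid): {(23, ATL, ATL), (23, ATL, SEA), (23, SEA, ATL), (23, SEA, SEA), (34, NYC, NYC), (34, NYC, SEA), (34, SEA, NYC), (34, SEA, SEA), (39, CHI, CHI), (39, CHI, NYC), (39, NYC, CHI), (39, NYC, NYC)}
Filtering on city ≠ city2 leaves {(23, ATL, SEA), (23, SEA, ATL), (34, NYC, SEA), (34, SEA, NYC), (39, CHI, NYC), (39, NYC, CHI)}.
Projecting to city, city2: {(ATL, SEA), (CHI, NYC), (NYC, CHI), (NYC, SEA), (SEA, ATL), (SEA, NYC)}

{(ATL, SEA), (CHI, NYC), (NYC, CHI), (NYC, SEA), (SEA, ATL), (SEA, NYC)}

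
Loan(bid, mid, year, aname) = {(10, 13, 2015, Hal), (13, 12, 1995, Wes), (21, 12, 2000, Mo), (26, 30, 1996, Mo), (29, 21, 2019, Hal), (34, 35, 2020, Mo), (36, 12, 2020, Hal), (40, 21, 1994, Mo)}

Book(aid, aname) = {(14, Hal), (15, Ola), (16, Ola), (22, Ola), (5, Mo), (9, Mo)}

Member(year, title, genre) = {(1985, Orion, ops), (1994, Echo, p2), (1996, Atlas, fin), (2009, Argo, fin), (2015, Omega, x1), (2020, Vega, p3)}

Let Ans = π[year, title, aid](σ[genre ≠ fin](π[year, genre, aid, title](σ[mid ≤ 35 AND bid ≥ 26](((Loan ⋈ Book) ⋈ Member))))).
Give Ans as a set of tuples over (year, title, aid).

Loan ⋈ Book (natural join on aname): {(10, 13, 2015, Hal, 14), (21, 12, 2000, Mo, 5), (21, 12, 2000, Mo, 9), (26, 30, 1996, Mo, 5), (26, 30, 1996, Mo, 9), (29, 21, 2019, Hal, 14), (34, 35, 2020, Mo, 5), (34, 35, 2020, Mo, 9), (36, 12, 2020, Hal, 14), (40, 21, 1994, Mo, 5), (40, 21, 1994, Mo, 9)}
(Loan ⋈ Book) ⋈ Member (natural join on year): {(10, 13, 2015, Hal, 14, Omega, x1), (26, 30, 1996, Mo, 5, Atlas, fin), (26, 30, 1996, Mo, 9, Atlas, fin), (34, 35, 2020, Mo, 5, Vega, p3), (34, 35, 2020, Mo, 9, Vega, p3), (36, 12, 2020, Hal, 14, Vega, p3), (40, 21, 1994, Mo, 5, Echo, p2), (40, 21, 1994, Mo, 9, Echo, p2)}
Filtering on mid ≤ 35 AND bid ≥ 26 leaves {(26, 30, 1996, Mo, 5, Atlas, fin), (26, 30, 1996, Mo, 9, Atlas, fin), (34, 35, 2020, Mo, 5, Vega, p3), (34, 35, 2020, Mo, 9, Vega, p3), (36, 12, 2020, Hal, 14, Vega, p3), (40, 21, 1994, Mo, 5, Echo, p2), (40, 21, 1994, Mo, 9, Echo, p2)}.
Keep only column(s) year, genre, aid, title: {(1994, p2, 5, Echo), (1994, p2, 9, Echo), (1996, fin, 5, Atlas), (1996, fin, 9, Atlas), (2020, p3, 14, Vega), (2020, p3, 5, Vega), (2020, p3, 9, Vega)}
Filtering on genre ≠ fin leaves {(1994, p2, 5, Echo), (1994, p2, 9, Echo), (2020, p3, 14, Vega), (2020, p3, 5, Vega), (2020, p3, 9, Vega)}.
Keep only column(s) year, title, aid: {(1994, Echo, 5), (1994, Echo, 9), (2020, Vega, 14), (2020, Vega, 5), (2020, Vega, 9)}

{(1994, Echo, 5), (1994, Echo, 9), (2020, Vega, 14), (2020, Vega, 5), (2020, Vega, 9)}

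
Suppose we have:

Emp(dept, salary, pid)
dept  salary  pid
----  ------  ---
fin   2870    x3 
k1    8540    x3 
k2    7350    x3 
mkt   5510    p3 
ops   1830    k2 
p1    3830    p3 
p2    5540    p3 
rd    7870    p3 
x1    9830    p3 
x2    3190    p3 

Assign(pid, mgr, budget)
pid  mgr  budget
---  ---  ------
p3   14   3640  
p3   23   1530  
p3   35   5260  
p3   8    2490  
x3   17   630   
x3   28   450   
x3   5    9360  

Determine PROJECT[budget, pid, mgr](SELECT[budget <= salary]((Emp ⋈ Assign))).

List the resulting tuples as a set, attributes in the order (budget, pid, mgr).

Joining Emp and Assign on pid yields {(fin, 2870, x3, 17, 630), (fin, 2870, x3, 28, 450), (fin, 2870, x3, 5, 9360), (k1, 8540, x3, 17, 630), (k1, 8540, x3, 28, 450), (k1, 8540, x3, 5, 9360), (k2, 7350, x3, 17, 630), (k2, 7350, x3, 28, 450), (k2, 7350, x3, 5, 9360), (mkt, 5510, p3, 14, 3640), (mkt, 5510, p3, 23, 1530), (mkt, 5510, p3, 35, 5260), (mkt, 5510, p3, 8, 2490), (p1, 3830, p3, 14, 3640), (p1, 3830, p3, 23, 1530), (p1, 3830, p3, 35, 5260), (p1, 3830, p3, 8, 2490), (p2, 5540, p3, 14, 3640), (p2, 5540, p3, 23, 1530), (p2, 5540, p3, 35, 5260), (p2, 5540, p3, 8, 2490), (rd, 7870, p3, 14, 3640), (rd, 7870, p3, 23, 1530), (rd, 7870, p3, 35, 5260), (rd, 7870, p3, 8, 2490), (x1, 9830, p3, 14, 3640), (x1, 9830, p3, 23, 1530), (x1, 9830, p3, 35, 5260), (x1, 9830, p3, 8, 2490), (x2, 3190, p3, 14, 3640), (x2, 3190, p3, 23, 1530), (x2, 3190, p3, 35, 5260), (x2, 3190, p3, 8, 2490)}.
Apply σ_{budget <= salary}; surviving tuples: {(fin, 2870, x3, 17, 630), (fin, 2870, x3, 28, 450), (k1, 8540, x3, 17, 630), (k1, 8540, x3, 28, 450), (k2, 7350, x3, 17, 630), (k2, 7350, x3, 28, 450), (mkt, 5510, p3, 14, 3640), (mkt, 5510, p3, 23, 1530), (mkt, 5510, p3, 35, 5260), (mkt, 5510, p3, 8, 2490), (p1, 3830, p3, 14, 3640), (p1, 3830, p3, 23, 1530), (p1, 3830, p3, 8, 2490), (p2, 5540, p3, 14, 3640), (p2, 5540, p3, 23, 1530), (p2, 5540, p3, 35, 5260), (p2, 5540, p3, 8, 2490), (rd, 7870, p3, 14, 3640), (rd, 7870, p3, 23, 1530), (rd, 7870, p3, 35, 5260), (rd, 7870, p3, 8, 2490), (x1, 9830, p3, 14, 3640), (x1, 9830, p3, 23, 1530), (x1, 9830, p3, 35, 5260), (x1, 9830, p3, 8, 2490), (x2, 3190, p3, 23, 1530), (x2, 3190, p3, 8, 2490)}
π_{budget, pid, mgr} gives {(1530, p3, 23), (2490, p3, 8), (3640, p3, 14), (450, x3, 28), (5260, p3, 35), (630, x3, 17)} (21 duplicate(s) eliminated).

{(1530, p3, 23), (2490, p3, 8), (3640, p3, 14), (450, x3, 28), (5260, p3, 35), (630, x3, 17)}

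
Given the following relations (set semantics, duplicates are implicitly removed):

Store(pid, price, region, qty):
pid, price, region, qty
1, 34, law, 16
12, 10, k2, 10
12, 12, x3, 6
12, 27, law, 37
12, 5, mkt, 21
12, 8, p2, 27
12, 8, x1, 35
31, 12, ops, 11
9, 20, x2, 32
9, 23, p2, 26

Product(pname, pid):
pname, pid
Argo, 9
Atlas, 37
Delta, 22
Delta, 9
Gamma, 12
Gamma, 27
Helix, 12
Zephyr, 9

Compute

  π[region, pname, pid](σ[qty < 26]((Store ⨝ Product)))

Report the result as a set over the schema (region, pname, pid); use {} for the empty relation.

Store ⋈ Product (natural join on pid): {(12, 10, k2, 10, Gamma), (12, 10, k2, 10, Helix), (12, 12, x3, 6, Gamma), (12, 12, x3, 6, Helix), (12, 27, law, 37, Gamma), (12, 27, law, 37, Helix), (12, 5, mkt, 21, Gamma), (12, 5, mkt, 21, Helix), (12, 8, p2, 27, Gamma), (12, 8, p2, 27, Helix), (12, 8, x1, 35, Gamma), (12, 8, x1, 35, Helix), (9, 20, x2, 32, Argo), (9, 20, x2, 32, Delta), (9, 20, x2, 32, Zephyr), (9, 23, p2, 26, Argo), (9, 23, p2, 26, Delta), (9, 23, p2, 26, Zephyr)}
Selection qty < 26: {(12, 10, k2, 10, Gamma), (12, 10, k2, 10, Helix), (12, 12, x3, 6, Gamma), (12, 12, x3, 6, Helix), (12, 5, mkt, 21, Gamma), (12, 5, mkt, 21, Helix)}
Projecting to region, pname, pid: {(k2, Gamma, 12), (k2, Helix, 12), (mkt, Gamma, 12), (mkt, Helix, 12), (x3, Gamma, 12), (x3, Helix, 12)}

{(k2, Gamma, 12), (k2, Helix, 12), (mkt, Gamma, 12), (mkt, Helix, 12), (x3, Gamma, 12), (x3, Helix, 12)}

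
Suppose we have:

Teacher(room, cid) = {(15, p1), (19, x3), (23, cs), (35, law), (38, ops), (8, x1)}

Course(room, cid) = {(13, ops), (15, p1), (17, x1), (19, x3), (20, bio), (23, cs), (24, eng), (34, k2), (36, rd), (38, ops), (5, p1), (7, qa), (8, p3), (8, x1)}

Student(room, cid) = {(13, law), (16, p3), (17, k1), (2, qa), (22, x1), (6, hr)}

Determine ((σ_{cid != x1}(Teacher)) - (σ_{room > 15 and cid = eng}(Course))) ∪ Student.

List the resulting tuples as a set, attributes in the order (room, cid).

{(13, law), (15, p1), (16, p3), (17, k1), (19, x3), (2, qa), (22, x1), (23, cs), (35, law), (38, ops), (6, hr)}

Filtering on cid != x1 leaves {(15, p1), (19, x3), (23, cs), (35, law), (38, ops)}.
Filtering on room > 15 and cid = eng leaves {(24, eng)}.
Taking the difference: {(15, p1), (19, x3), (23, cs), (35, law), (38, ops)}
Taking the union: {(13, law), (15, p1), (16, p3), (17, k1), (19, x3), (2, qa), (22, x1), (23, cs), (35, law), (38, ops), (6, hr)}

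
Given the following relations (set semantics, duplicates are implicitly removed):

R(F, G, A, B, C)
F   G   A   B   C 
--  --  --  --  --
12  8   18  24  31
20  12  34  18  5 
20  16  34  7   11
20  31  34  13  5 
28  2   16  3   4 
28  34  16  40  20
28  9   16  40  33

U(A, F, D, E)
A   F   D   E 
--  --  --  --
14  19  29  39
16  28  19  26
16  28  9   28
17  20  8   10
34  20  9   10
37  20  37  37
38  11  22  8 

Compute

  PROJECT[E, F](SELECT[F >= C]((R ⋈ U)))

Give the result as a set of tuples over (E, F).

{(10, 20), (26, 28), (28, 28)}

Joining R and U on F, A yields {(20, 12, 34, 18, 5, 9, 10), (20, 16, 34, 7, 11, 9, 10), (20, 31, 34, 13, 5, 9, 10), (28, 2, 16, 3, 4, 19, 26), (28, 2, 16, 3, 4, 9, 28), (28, 34, 16, 40, 20, 19, 26), (28, 34, 16, 40, 20, 9, 28), (28, 9, 16, 40, 33, 19, 26), (28, 9, 16, 40, 33, 9, 28)}.
Filtering on F >= C leaves {(20, 12, 34, 18, 5, 9, 10), (20, 16, 34, 7, 11, 9, 10), (20, 31, 34, 13, 5, 9, 10), (28, 2, 16, 3, 4, 19, 26), (28, 2, 16, 3, 4, 9, 28), (28, 34, 16, 40, 20, 19, 26), (28, 34, 16, 40, 20, 9, 28)}.
π[E, F]: project onto (E, F) (4 duplicate(s) eliminated) → {(10, 20), (26, 28), (28, 28)}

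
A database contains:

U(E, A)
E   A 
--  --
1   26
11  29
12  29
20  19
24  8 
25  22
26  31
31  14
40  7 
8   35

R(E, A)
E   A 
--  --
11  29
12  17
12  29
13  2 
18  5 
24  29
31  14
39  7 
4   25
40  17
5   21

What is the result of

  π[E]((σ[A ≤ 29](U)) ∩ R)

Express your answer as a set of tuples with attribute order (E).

{11, 12, 31}

Selection A ≤ 29: {(1, 26), (11, 29), (12, 29), (20, 19), (24, 8), (25, 22), (31, 14), (40, 7)}
Taking the intersection: {(11, 29), (12, 29), (31, 14)}
π_{E} gives {11, 12, 31}.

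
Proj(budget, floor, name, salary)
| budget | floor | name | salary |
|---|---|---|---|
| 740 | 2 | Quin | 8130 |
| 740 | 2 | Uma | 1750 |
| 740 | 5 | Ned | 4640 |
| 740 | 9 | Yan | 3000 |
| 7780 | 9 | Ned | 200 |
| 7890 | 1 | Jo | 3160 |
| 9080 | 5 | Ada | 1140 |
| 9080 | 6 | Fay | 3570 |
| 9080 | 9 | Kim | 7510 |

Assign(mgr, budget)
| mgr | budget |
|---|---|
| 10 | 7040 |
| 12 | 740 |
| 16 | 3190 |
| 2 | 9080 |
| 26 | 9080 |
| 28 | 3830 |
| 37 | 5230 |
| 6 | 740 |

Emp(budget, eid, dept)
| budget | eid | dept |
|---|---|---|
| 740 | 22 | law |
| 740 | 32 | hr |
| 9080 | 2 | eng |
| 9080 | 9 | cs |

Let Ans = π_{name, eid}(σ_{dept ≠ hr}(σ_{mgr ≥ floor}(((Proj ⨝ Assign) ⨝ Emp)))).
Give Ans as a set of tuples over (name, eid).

{(Ada, 2), (Ada, 9), (Fay, 2), (Fay, 9), (Kim, 2), (Kim, 9), (Ned, 22), (Quin, 22), (Uma, 22), (Yan, 22)}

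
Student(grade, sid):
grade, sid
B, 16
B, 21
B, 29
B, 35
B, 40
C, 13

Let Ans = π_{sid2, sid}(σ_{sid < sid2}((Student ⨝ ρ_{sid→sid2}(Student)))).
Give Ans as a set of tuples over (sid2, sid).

{(21, 16), (29, 16), (29, 21), (35, 16), (35, 21), (35, 29), (40, 16), (40, 21), (40, 29), (40, 35)}

ρ[sid→sid2]: schema becomes (grade, sid2); tuples unchanged.
Joining Student and ρ_{sid→sid2}(Student) on grade yields {(B, 16, 16), (B, 16, 21), (B, 16, 29), (B, 16, 35), (B, 16, 40), (B, 21, 16), (B, 21, 21), (B, 21, 29), (B, 21, 35), (B, 21, 40), (B, 29, 16), (B, 29, 21), (B, 29, 29), (B, 29, 35), (B, 29, 40), (B, 35, 16), (B, 35, 21), (B, 35, 29), (B, 35, 35), (B, 35, 40), (B, 40, 16), (B, 40, 21), (B, 40, 29), (B, 40, 35), (B, 40, 40), (C, 13, 13)}.
Apply σ_{sid < sid2}; surviving tuples: {(B, 16, 21), (B, 16, 29), (B, 16, 35), (B, 16, 40), (B, 21, 29), (B, 21, 35), (B, 21, 40), (B, 29, 35), (B, 29, 40), (B, 35, 40)}
Projecting to sid2, sid: {(21, 16), (29, 16), (29, 21), (35, 16), (35, 21), (35, 29), (40, 16), (40, 21), (40, 29), (40, 35)}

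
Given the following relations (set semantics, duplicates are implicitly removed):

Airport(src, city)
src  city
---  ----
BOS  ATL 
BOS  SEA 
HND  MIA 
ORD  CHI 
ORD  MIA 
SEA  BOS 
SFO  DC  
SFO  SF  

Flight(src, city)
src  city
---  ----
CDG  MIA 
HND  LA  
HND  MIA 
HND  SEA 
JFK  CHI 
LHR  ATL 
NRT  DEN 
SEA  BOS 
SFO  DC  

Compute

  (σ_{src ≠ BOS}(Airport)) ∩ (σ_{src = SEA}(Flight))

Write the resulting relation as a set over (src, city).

Apply σ_{src ≠ BOS}; surviving tuples: {(HND, MIA), (ORD, CHI), (ORD, MIA), (SEA, BOS), (SFO, DC), (SFO, SF)}
Apply σ_{src = SEA}; surviving tuples: {(SEA, BOS)}
Taking the intersection: {(SEA, BOS)}

{(SEA, BOS)}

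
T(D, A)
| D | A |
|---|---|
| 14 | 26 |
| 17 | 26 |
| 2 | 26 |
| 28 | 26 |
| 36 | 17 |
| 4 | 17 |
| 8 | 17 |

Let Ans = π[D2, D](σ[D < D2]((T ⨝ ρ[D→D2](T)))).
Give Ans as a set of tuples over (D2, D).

{(14, 2), (17, 14), (17, 2), (28, 14), (28, 17), (28, 2), (36, 4), (36, 8), (8, 4)}

ρ[D→D2]: schema becomes (D2, A); tuples unchanged.
T ⋈ ρ[D→D2](T) (natural join on A): {(14, 26, 14), (14, 26, 17), (14, 26, 2), (14, 26, 28), (17, 26, 14), (17, 26, 17), (17, 26, 2), (17, 26, 28), (2, 26, 14), (2, 26, 17), (2, 26, 2), (2, 26, 28), (28, 26, 14), (28, 26, 17), (28, 26, 2), (28, 26, 28), (36, 17, 36), (36, 17, 4), (36, 17, 8), (4, 17, 36), (4, 17, 4), (4, 17, 8), (8, 17, 36), (8, 17, 4), (8, 17, 8)}
Apply σ_{D < D2}; surviving tuples: {(14, 26, 17), (14, 26, 28), (17, 26, 28), (2, 26, 14), (2, 26, 17), (2, 26, 28), (4, 17, 36), (4, 17, 8), (8, 17, 36)}
π_{D2, D} gives {(14, 2), (17, 14), (17, 2), (28, 14), (28, 17), (28, 2), (36, 4), (36, 8), (8, 4)}.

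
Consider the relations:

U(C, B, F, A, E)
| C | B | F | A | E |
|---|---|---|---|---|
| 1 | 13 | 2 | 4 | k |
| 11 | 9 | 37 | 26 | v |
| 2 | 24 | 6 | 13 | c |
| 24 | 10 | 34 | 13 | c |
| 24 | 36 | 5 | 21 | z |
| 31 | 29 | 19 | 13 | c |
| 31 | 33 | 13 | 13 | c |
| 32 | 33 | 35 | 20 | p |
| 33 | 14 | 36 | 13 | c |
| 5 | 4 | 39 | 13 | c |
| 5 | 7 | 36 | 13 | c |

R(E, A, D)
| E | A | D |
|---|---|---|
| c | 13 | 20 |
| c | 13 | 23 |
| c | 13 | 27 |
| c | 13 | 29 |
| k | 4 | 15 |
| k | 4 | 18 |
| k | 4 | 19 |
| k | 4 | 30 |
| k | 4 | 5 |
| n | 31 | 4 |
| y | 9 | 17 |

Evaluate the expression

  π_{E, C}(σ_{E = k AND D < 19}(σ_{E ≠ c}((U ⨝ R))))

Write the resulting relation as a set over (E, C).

Joining U and R on A, E yields {(1, 13, 2, 4, k, 15), (1, 13, 2, 4, k, 18), (1, 13, 2, 4, k, 19), (1, 13, 2, 4, k, 30), (1, 13, 2, 4, k, 5), (2, 24, 6, 13, c, 20), (2, 24, 6, 13, c, 23), (2, 24, 6, 13, c, 27), (2, 24, 6, 13, c, 29), (24, 10, 34, 13, c, 20), (24, 10, 34, 13, c, 23), (24, 10, 34, 13, c, 27), (24, 10, 34, 13, c, 29), (31, 29, 19, 13, c, 20), (31, 29, 19, 13, c, 23), (31, 29, 19, 13, c, 27), (31, 29, 19, 13, c, 29), (31, 33, 13, 13, c, 20), (31, 33, 13, 13, c, 23), (31, 33, 13, 13, c, 27), (31, 33, 13, 13, c, 29), (33, 14, 36, 13, c, 20), (33, 14, 36, 13, c, 23), (33, 14, 36, 13, c, 27), (33, 14, 36, 13, c, 29), (5, 4, 39, 13, c, 20), (5, 4, 39, 13, c, 23), (5, 4, 39, 13, c, 27), (5, 4, 39, 13, c, 29), (5, 7, 36, 13, c, 20), (5, 7, 36, 13, c, 23), (5, 7, 36, 13, c, 27), (5, 7, 36, 13, c, 29)}.
σ[E ≠ c]: keep tuples satisfying E ≠ c → {(1, 13, 2, 4, k, 15), (1, 13, 2, 4, k, 18), (1, 13, 2, 4, k, 19), (1, 13, 2, 4, k, 30), (1, 13, 2, 4, k, 5)}
σ[E = k AND D < 19]: keep tuples satisfying E = k AND D < 19 → {(1, 13, 2, 4, k, 15), (1, 13, 2, 4, k, 18), (1, 13, 2, 4, k, 5)}
π_{E, C} gives {(k, 1)} (2 duplicate(s) eliminated).

{(k, 1)}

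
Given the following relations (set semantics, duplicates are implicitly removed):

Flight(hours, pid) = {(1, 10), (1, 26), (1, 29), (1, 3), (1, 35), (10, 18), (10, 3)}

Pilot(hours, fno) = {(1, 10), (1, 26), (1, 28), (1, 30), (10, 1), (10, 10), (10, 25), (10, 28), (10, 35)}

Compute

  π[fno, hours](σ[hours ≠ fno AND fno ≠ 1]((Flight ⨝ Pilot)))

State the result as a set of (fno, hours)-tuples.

Joining Flight and Pilot on hours yields {(1, 10, 10), (1, 10, 26), (1, 10, 28), (1, 10, 30), (1, 26, 10), (1, 26, 26), (1, 26, 28), (1, 26, 30), (1, 29, 10), (1, 29, 26), (1, 29, 28), (1, 29, 30), (1, 3, 10), (1, 3, 26), (1, 3, 28), (1, 3, 30), (1, 35, 10), (1, 35, 26), (1, 35, 28), (1, 35, 30), (10, 18, 1), (10, 18, 10), (10, 18, 25), (10, 18, 28), (10, 18, 35), (10, 3, 1), (10, 3, 10), (10, 3, 25), (10, 3, 28), (10, 3, 35)}.
Selection hours ≠ fno AND fno ≠ 1: {(1, 10, 10), (1, 10, 26), (1, 10, 28), (1, 10, 30), (1, 26, 10), (1, 26, 26), (1, 26, 28), (1, 26, 30), (1, 29, 10), (1, 29, 26), (1, 29, 28), (1, 29, 30), (1, 3, 10), (1, 3, 26), (1, 3, 28), (1, 3, 30), (1, 35, 10), (1, 35, 26), (1, 35, 28), (1, 35, 30), (10, 18, 25), (10, 18, 28), (10, 18, 35), (10, 3, 25), (10, 3, 28), (10, 3, 35)}
Projecting to fno, hours (19 duplicate(s) eliminated): {(10, 1), (25, 10), (26, 1), (28, 1), (28, 10), (30, 1), (35, 10)}

{(10, 1), (25, 10), (26, 1), (28, 1), (28, 10), (30, 1), (35, 10)}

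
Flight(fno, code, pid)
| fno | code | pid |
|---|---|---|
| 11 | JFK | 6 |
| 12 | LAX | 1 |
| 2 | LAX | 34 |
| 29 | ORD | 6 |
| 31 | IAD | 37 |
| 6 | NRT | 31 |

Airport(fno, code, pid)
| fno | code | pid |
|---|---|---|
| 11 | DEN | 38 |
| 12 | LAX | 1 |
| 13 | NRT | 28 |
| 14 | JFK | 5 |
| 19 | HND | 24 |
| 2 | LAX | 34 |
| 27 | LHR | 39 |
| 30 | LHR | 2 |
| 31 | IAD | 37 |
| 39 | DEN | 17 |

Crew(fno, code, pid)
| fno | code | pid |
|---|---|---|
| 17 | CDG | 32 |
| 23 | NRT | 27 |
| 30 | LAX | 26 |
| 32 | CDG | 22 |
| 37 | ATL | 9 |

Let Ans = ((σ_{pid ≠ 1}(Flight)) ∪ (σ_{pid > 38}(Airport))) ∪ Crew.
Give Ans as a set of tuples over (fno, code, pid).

{(11, JFK, 6), (17, CDG, 32), (2, LAX, 34), (23, NRT, 27), (27, LHR, 39), (29, ORD, 6), (30, LAX, 26), (31, IAD, 37), (32, CDG, 22), (37, ATL, 9), (6, NRT, 31)}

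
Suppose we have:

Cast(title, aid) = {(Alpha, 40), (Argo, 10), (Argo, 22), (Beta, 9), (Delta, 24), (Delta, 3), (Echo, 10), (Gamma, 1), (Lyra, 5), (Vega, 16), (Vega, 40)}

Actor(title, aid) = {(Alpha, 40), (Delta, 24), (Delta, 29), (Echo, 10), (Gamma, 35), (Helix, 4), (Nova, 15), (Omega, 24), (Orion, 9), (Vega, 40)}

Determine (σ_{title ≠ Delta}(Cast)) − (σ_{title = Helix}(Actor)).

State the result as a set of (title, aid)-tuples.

σ[title ≠ Delta]: keep tuples satisfying title ≠ Delta → {(Alpha, 40), (Argo, 10), (Argo, 22), (Beta, 9), (Echo, 10), (Gamma, 1), (Lyra, 5), (Vega, 16), (Vega, 40)}
σ[title = Helix]: keep tuples satisfying title = Helix → {(Helix, 4)}
Taking the difference: {(Alpha, 40), (Argo, 10), (Argo, 22), (Beta, 9), (Echo, 10), (Gamma, 1), (Lyra, 5), (Vega, 16), (Vega, 40)}

{(Alpha, 40), (Argo, 10), (Argo, 22), (Beta, 9), (Echo, 10), (Gamma, 1), (Lyra, 5), (Vega, 16), (Vega, 40)}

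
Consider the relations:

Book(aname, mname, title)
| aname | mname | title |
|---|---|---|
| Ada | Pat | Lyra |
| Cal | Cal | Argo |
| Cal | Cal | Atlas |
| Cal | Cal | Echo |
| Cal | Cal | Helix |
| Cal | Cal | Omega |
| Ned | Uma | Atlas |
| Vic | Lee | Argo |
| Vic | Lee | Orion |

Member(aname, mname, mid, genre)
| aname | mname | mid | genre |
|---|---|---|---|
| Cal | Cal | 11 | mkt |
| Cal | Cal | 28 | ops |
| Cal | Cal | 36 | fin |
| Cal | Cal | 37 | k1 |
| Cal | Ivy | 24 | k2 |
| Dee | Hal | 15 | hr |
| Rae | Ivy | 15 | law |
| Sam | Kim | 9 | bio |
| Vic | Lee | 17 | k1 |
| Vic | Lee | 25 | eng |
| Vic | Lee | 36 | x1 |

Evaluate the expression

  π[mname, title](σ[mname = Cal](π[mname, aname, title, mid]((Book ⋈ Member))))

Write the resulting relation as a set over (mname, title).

{(Cal, Argo), (Cal, Atlas), (Cal, Echo), (Cal, Helix), (Cal, Omega)}

Book ⋈ Member (natural join on aname, mname): {(Cal, Cal, Argo, 11, mkt), (Cal, Cal, Argo, 28, ops), (Cal, Cal, Argo, 36, fin), (Cal, Cal, Argo, 37, k1), (Cal, Cal, Atlas, 11, mkt), (Cal, Cal, Atlas, 28, ops), (Cal, Cal, Atlas, 36, fin), (Cal, Cal, Atlas, 37, k1), (Cal, Cal, Echo, 11, mkt), (Cal, Cal, Echo, 28, ops), (Cal, Cal, Echo, 36, fin), (Cal, Cal, Echo, 37, k1), (Cal, Cal, Helix, 11, mkt), (Cal, Cal, Helix, 28, ops), (Cal, Cal, Helix, 36, fin), (Cal, Cal, Helix, 37, k1), (Cal, Cal, Omega, 11, mkt), (Cal, Cal, Omega, 28, ops), (Cal, Cal, Omega, 36, fin), (Cal, Cal, Omega, 37, k1), (Vic, Lee, Argo, 17, k1), (Vic, Lee, Argo, 25, eng), (Vic, Lee, Argo, 36, x1), (Vic, Lee, Orion, 17, k1), (Vic, Lee, Orion, 25, eng), (Vic, Lee, Orion, 36, x1)}
π[mname, aname, title, mid]: project onto (mname, aname, title, mid) → {(Cal, Cal, Argo, 11), (Cal, Cal, Argo, 28), (Cal, Cal, Argo, 36), (Cal, Cal, Argo, 37), (Cal, Cal, Atlas, 11), (Cal, Cal, Atlas, 28), (Cal, Cal, Atlas, 36), (Cal, Cal, Atlas, 37), (Cal, Cal, Echo, 11), (Cal, Cal, Echo, 28), (Cal, Cal, Echo, 36), (Cal, Cal, Echo, 37), (Cal, Cal, Helix, 11), (Cal, Cal, Helix, 28), (Cal, Cal, Helix, 36), (Cal, Cal, Helix, 37), (Cal, Cal, Omega, 11), (Cal, Cal, Omega, 28), (Cal, Cal, Omega, 36), (Cal, Cal, Omega, 37), (Lee, Vic, Argo, 17), (Lee, Vic, Argo, 25), (Lee, Vic, Argo, 36), (Lee, Vic, Orion, 17), (Lee, Vic, Orion, 25), (Lee, Vic, Orion, 36)}
Filtering on mname = Cal leaves {(Cal, Cal, Argo, 11), (Cal, Cal, Argo, 28), (Cal, Cal, Argo, 36), (Cal, Cal, Argo, 37), (Cal, Cal, Atlas, 11), (Cal, Cal, Atlas, 28), (Cal, Cal, Atlas, 36), (Cal, Cal, Atlas, 37), (Cal, Cal, Echo, 11), (Cal, Cal, Echo, 28), (Cal, Cal, Echo, 36), (Cal, Cal, Echo, 37), (Cal, Cal, Helix, 11), (Cal, Cal, Helix, 28), (Cal, Cal, Helix, 36), (Cal, Cal, Helix, 37), (Cal, Cal, Omega, 11), (Cal, Cal, Omega, 28), (Cal, Cal, Omega, 36), (Cal, Cal, Omega, 37)}.
π[mname, title]: project onto (mname, title) (15 duplicate(s) eliminated) → {(Cal, Argo), (Cal, Atlas), (Cal, Echo), (Cal, Helix), (Cal, Omega)}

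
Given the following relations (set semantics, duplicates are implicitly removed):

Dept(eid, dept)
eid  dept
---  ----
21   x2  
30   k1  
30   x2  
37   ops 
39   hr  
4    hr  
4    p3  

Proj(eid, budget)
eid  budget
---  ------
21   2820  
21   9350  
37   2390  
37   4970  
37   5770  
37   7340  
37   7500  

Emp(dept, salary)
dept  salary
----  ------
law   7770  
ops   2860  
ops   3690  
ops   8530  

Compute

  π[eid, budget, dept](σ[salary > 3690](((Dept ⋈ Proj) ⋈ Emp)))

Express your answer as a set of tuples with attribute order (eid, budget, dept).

Dept ⋈ Proj (natural join on eid): {(21, x2, 2820), (21, x2, 9350), (37, ops, 2390), (37, ops, 4970), (37, ops, 5770), (37, ops, 7340), (37, ops, 7500)}
(Dept ⋈ Proj) ⋈ Emp (natural join on dept): {(37, ops, 2390, 2860), (37, ops, 2390, 3690), (37, ops, 2390, 8530), (37, ops, 4970, 2860), (37, ops, 4970, 3690), (37, ops, 4970, 8530), (37, ops, 5770, 2860), (37, ops, 5770, 3690), (37, ops, 5770, 8530), (37, ops, 7340, 2860), (37, ops, 7340, 3690), (37, ops, 7340, 8530), (37, ops, 7500, 2860), (37, ops, 7500, 3690), (37, ops, 7500, 8530)}
Apply σ_{salary > 3690}; surviving tuples: {(37, ops, 2390, 8530), (37, ops, 4970, 8530), (37, ops, 5770, 8530), (37, ops, 7340, 8530), (37, ops, 7500, 8530)}
π[eid, budget, dept]: project onto (eid, budget, dept) → {(37, 2390, ops), (37, 4970, ops), (37, 5770, ops), (37, 7340, ops), (37, 7500, ops)}

{(37, 2390, ops), (37, 4970, ops), (37, 5770, ops), (37, 7340, ops), (37, 7500, ops)}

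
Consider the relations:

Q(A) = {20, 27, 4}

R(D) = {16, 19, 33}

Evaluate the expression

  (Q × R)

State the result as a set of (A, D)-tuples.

{(20, 16), (20, 19), (20, 33), (27, 16), (27, 19), (27, 33), (4, 16), (4, 19), (4, 33)}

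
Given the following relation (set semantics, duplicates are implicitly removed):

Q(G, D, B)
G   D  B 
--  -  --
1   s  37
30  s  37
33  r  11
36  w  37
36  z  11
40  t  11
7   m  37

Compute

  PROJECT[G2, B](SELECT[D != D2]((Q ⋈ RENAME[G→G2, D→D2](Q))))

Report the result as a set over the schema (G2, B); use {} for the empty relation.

{(1, 37), (30, 37), (33, 11), (36, 11), (36, 37), (40, 11), (7, 37)}

ρ[G→G2, D→D2]: schema becomes (G2, D2, B); tuples unchanged.
Q ⋈ RENAME[G→G2, D→D2](Q) (natural join on B): {(1, s, 37, 1, s), (1, s, 37, 30, s), (1, s, 37, 36, w), (1, s, 37, 7, m), (30, s, 37, 1, s), (30, s, 37, 30, s), (30, s, 37, 36, w), (30, s, 37, 7, m), (33, r, 11, 33, r), (33, r, 11, 36, z), (33, r, 11, 40, t), (36, w, 37, 1, s), (36, w, 37, 30, s), (36, w, 37, 36, w), (36, w, 37, 7, m), (36, z, 11, 33, r), (36, z, 11, 36, z), (36, z, 11, 40, t), (40, t, 11, 33, r), (40, t, 11, 36, z), (40, t, 11, 40, t), (7, m, 37, 1, s), (7, m, 37, 30, s), (7, m, 37, 36, w), (7, m, 37, 7, m)}
Apply σ_{D != D2}; surviving tuples: {(1, s, 37, 36, w), (1, s, 37, 7, m), (30, s, 37, 36, w), (30, s, 37, 7, m), (33, r, 11, 36, z), (33, r, 11, 40, t), (36, w, 37, 1, s), (36, w, 37, 30, s), (36, w, 37, 7, m), (36, z, 11, 33, r), (36, z, 11, 40, t), (40, t, 11, 33, r), (40, t, 11, 36, z), (7, m, 37, 1, s), (7, m, 37, 30, s), (7, m, 37, 36, w)}
Keep only column(s) G2, B (9 duplicate(s) eliminated): {(1, 37), (30, 37), (33, 11), (36, 11), (36, 37), (40, 11), (7, 37)}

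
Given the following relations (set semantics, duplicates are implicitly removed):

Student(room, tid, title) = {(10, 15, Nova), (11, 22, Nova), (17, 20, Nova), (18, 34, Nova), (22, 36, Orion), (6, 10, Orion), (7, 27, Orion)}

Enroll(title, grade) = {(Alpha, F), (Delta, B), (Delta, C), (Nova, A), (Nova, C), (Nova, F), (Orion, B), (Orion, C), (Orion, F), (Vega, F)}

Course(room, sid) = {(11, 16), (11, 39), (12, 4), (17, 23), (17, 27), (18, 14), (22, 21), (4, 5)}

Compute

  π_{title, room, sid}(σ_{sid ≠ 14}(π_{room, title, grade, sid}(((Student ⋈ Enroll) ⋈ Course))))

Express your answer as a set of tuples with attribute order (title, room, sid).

{(Nova, 11, 16), (Nova, 11, 39), (Nova, 17, 23), (Nova, 17, 27), (Orion, 22, 21)}

Joining Student and Enroll on title yields {(10, 15, Nova, A), (10, 15, Nova, C), (10, 15, Nova, F), (11, 22, Nova, A), (11, 22, Nova, C), (11, 22, Nova, F), (17, 20, Nova, A), (17, 20, Nova, C), (17, 20, Nova, F), (18, 34, Nova, A), (18, 34, Nova, C), (18, 34, Nova, F), (22, 36, Orion, B), (22, 36, Orion, C), (22, 36, Orion, F), (6, 10, Orion, B), (6, 10, Orion, C), (6, 10, Orion, F), (7, 27, Orion, B), (7, 27, Orion, C), (7, 27, Orion, F)}.
Joining (Student ⋈ Enroll) and Course on room yields {(11, 22, Nova, A, 16), (11, 22, Nova, A, 39), (11, 22, Nova, C, 16), (11, 22, Nova, C, 39), (11, 22, Nova, F, 16), (11, 22, Nova, F, 39), (17, 20, Nova, A, 23), (17, 20, Nova, A, 27), (17, 20, Nova, C, 23), (17, 20, Nova, C, 27), (17, 20, Nova, F, 23), (17, 20, Nova, F, 27), (18, 34, Nova, A, 14), (18, 34, Nova, C, 14), (18, 34, Nova, F, 14), (22, 36, Orion, B, 21), (22, 36, Orion, C, 21), (22, 36, Orion, F, 21)}.
Keep only column(s) room, title, grade, sid: {(11, Nova, A, 16), (11, Nova, A, 39), (11, Nova, C, 16), (11, Nova, C, 39), (11, Nova, F, 16), (11, Nova, F, 39), (17, Nova, A, 23), (17, Nova, A, 27), (17, Nova, C, 23), (17, Nova, C, 27), (17, Nova, F, 23), (17, Nova, F, 27), (18, Nova, A, 14), (18, Nova, C, 14), (18, Nova, F, 14), (22, Orion, B, 21), (22, Orion, C, 21), (22, Orion, F, 21)}
Apply σ_{sid ≠ 14}; surviving tuples: {(11, Nova, A, 16), (11, Nova, A, 39), (11, Nova, C, 16), (11, Nova, C, 39), (11, Nova, F, 16), (11, Nova, F, 39), (17, Nova, A, 23), (17, Nova, A, 27), (17, Nova, C, 23), (17, Nova, C, 27), (17, Nova, F, 23), (17, Nova, F, 27), (22, Orion, B, 21), (22, Orion, C, 21), (22, Orion, F, 21)}
Keep only column(s) title, room, sid (10 duplicate(s) eliminated): {(Nova, 11, 16), (Nova, 11, 39), (Nova, 17, 23), (Nova, 17, 27), (Orion, 22, 21)}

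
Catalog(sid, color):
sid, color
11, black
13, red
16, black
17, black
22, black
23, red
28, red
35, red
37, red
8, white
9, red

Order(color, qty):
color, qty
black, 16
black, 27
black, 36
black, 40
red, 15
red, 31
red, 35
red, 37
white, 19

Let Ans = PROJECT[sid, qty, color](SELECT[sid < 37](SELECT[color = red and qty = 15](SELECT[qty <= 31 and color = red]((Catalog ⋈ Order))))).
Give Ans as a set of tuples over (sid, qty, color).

{(13, 15, red), (23, 15, red), (28, 15, red), (35, 15, red), (9, 15, red)}

Joining Catalog and Order on color yields {(11, black, 16), (11, black, 27), (11, black, 36), (11, black, 40), (13, red, 15), (13, red, 31), (13, red, 35), (13, red, 37), (16, black, 16), (16, black, 27), (16, black, 36), (16, black, 40), (17, black, 16), (17, black, 27), (17, black, 36), (17, black, 40), (22, black, 16), (22, black, 27), (22, black, 36), (22, black, 40), (23, red, 15), (23, red, 31), (23, red, 35), (23, red, 37), (28, red, 15), (28, red, 31), (28, red, 35), (28, red, 37), (35, red, 15), (35, red, 31), (35, red, 35), (35, red, 37), (37, red, 15), (37, red, 31), (37, red, 35), (37, red, 37), (8, white, 19), (9, red, 15), (9, red, 31), (9, red, 35), (9, red, 37)}.
Filtering on qty <= 31 and color = red leaves {(13, red, 15), (13, red, 31), (23, red, 15), (23, red, 31), (28, red, 15), (28, red, 31), (35, red, 15), (35, red, 31), (37, red, 15), (37, red, 31), (9, red, 15), (9, red, 31)}.
Filtering on color = red and qty = 15 leaves {(13, red, 15), (23, red, 15), (28, red, 15), (35, red, 15), (37, red, 15), (9, red, 15)}.
Filtering on sid < 37 leaves {(13, red, 15), (23, red, 15), (28, red, 15), (35, red, 15), (9, red, 15)}.
Projecting to sid, qty, color: {(13, 15, red), (23, 15, red), (28, 15, red), (35, 15, red), (9, 15, red)}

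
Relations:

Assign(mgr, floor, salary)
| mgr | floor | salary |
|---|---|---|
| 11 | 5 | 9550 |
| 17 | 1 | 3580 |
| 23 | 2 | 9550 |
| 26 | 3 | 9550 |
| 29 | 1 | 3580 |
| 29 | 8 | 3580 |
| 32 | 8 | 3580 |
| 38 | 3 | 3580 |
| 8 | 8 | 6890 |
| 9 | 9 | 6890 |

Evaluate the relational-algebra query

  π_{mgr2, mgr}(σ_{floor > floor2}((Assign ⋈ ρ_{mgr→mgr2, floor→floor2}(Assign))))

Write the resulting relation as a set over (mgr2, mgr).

{(17, 29), (17, 32), (17, 38), (23, 11), (23, 26), (26, 11), (29, 29), (29, 32), (29, 38), (38, 29), (38, 32), (8, 9)}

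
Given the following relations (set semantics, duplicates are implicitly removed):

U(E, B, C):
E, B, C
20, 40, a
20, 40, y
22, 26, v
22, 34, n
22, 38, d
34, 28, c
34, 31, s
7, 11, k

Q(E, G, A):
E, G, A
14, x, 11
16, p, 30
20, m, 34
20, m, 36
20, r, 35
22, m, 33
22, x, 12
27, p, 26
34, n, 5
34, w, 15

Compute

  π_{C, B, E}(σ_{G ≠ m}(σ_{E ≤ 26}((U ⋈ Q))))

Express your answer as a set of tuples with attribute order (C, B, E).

{(a, 40, 20), (d, 38, 22), (n, 34, 22), (v, 26, 22), (y, 40, 20)}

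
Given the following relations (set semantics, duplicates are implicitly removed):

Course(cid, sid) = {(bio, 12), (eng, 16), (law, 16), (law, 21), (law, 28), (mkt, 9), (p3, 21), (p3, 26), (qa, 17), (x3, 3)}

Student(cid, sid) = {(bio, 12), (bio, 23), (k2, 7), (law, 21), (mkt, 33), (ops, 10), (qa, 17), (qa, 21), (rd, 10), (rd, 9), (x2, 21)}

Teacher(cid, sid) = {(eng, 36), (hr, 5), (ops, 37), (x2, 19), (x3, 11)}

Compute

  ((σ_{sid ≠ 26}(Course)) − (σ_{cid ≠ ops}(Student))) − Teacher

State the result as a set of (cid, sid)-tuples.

{(eng, 16), (law, 16), (law, 28), (mkt, 9), (p3, 21), (x3, 3)}

σ[sid ≠ 26]: keep tuples satisfying sid ≠ 26 → {(bio, 12), (eng, 16), (law, 16), (law, 21), (law, 28), (mkt, 9), (p3, 21), (qa, 17), (x3, 3)}
σ[cid ≠ ops]: keep tuples satisfying cid ≠ ops → {(bio, 12), (bio, 23), (k2, 7), (law, 21), (mkt, 33), (qa, 17), (qa, 21), (rd, 10), (rd, 9), (x2, 21)}
Difference: {(bio, 12), (eng, 16), (law, 16), (law, 21), (law, 28), (mkt, 9), (p3, 21), (qa, 17), (x3, 3)} with {(bio, 12), (bio, 23), (k2, 7), (law, 21), (mkt, 33), (qa, 17), (qa, 21), (rd, 10), (rd, 9), (x2, 21)} → {(eng, 16), (law, 16), (law, 28), (mkt, 9), (p3, 21), (x3, 3)}
Difference: {(eng, 16), (law, 16), (law, 28), (mkt, 9), (p3, 21), (x3, 3)} with {(eng, 36), (hr, 5), (ops, 37), (x2, 19), (x3, 11)} → {(eng, 16), (law, 16), (law, 28), (mkt, 9), (p3, 21), (x3, 3)}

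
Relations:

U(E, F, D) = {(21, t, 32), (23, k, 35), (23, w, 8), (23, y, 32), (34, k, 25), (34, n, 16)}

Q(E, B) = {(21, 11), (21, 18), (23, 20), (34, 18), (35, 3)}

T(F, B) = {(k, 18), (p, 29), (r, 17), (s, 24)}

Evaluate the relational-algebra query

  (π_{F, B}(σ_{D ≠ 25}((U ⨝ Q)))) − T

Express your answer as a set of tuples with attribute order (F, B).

Joining U and Q on E yields {(21, t, 32, 11), (21, t, 32, 18), (23, k, 35, 20), (23, w, 8, 20), (23, y, 32, 20), (34, k, 25, 18), (34, n, 16, 18)}.
Selection D ≠ 25: {(21, t, 32, 11), (21, t, 32, 18), (23, k, 35, 20), (23, w, 8, 20), (23, y, 32, 20), (34, n, 16, 18)}
π[F, B]: project onto (F, B) → {(k, 20), (n, 18), (t, 11), (t, 18), (w, 20), (y, 20)}
Set difference of the two operands is {(k, 20), (n, 18), (t, 11), (t, 18), (w, 20), (y, 20)}.

{(k, 20), (n, 18), (t, 11), (t, 18), (w, 20), (y, 20)}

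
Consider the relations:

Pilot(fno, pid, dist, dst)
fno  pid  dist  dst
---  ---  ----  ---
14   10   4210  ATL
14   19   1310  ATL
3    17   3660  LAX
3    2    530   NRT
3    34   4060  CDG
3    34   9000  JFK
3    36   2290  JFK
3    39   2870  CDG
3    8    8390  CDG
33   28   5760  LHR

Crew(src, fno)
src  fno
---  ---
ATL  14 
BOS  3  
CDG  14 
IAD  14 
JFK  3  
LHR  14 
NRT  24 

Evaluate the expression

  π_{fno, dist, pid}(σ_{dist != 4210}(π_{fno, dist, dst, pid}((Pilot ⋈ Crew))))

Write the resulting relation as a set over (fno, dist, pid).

Pilot ⋈ Crew (natural join on fno): {(14, 10, 4210, ATL, ATL), (14, 10, 4210, ATL, CDG), (14, 10, 4210, ATL, IAD), (14, 10, 4210, ATL, LHR), (14, 19, 1310, ATL, ATL), (14, 19, 1310, ATL, CDG), (14, 19, 1310, ATL, IAD), (14, 19, 1310, ATL, LHR), (3, 17, 3660, LAX, BOS), (3, 17, 3660, LAX, JFK), (3, 2, 530, NRT, BOS), (3, 2, 530, NRT, JFK), (3, 34, 4060, CDG, BOS), (3, 34, 4060, CDG, JFK), (3, 34, 9000, JFK, BOS), (3, 34, 9000, JFK, JFK), (3, 36, 2290, JFK, BOS), (3, 36, 2290, JFK, JFK), (3, 39, 2870, CDG, BOS), (3, 39, 2870, CDG, JFK), (3, 8, 8390, CDG, BOS), (3, 8, 8390, CDG, JFK)}
π_{fno, dist, dst, pid} gives {(14, 1310, ATL, 19), (14, 4210, ATL, 10), (3, 2290, JFK, 36), (3, 2870, CDG, 39), (3, 3660, LAX, 17), (3, 4060, CDG, 34), (3, 530, NRT, 2), (3, 8390, CDG, 8), (3, 9000, JFK, 34)} (13 duplicate(s) eliminated).
Apply σ_{dist != 4210}; surviving tuples: {(14, 1310, ATL, 19), (3, 2290, JFK, 36), (3, 2870, CDG, 39), (3, 3660, LAX, 17), (3, 4060, CDG, 34), (3, 530, NRT, 2), (3, 8390, CDG, 8), (3, 9000, JFK, 34)}
π_{fno, dist, pid} gives {(14, 1310, 19), (3, 2290, 36), (3, 2870, 39), (3, 3660, 17), (3, 4060, 34), (3, 530, 2), (3, 8390, 8), (3, 9000, 34)}.

{(14, 1310, 19), (3, 2290, 36), (3, 2870, 39), (3, 3660, 17), (3, 4060, 34), (3, 530, 2), (3, 8390, 8), (3, 9000, 34)}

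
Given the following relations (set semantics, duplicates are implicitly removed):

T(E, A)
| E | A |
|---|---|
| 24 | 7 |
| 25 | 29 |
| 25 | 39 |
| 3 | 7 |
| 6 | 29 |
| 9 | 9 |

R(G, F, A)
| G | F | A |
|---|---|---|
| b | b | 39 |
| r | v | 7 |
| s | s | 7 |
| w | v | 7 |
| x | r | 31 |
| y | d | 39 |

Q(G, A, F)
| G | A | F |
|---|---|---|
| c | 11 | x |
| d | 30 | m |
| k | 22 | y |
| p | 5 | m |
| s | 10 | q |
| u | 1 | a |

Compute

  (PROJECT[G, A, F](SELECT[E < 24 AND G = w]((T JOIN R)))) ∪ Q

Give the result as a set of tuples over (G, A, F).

{(c, 11, x), (d, 30, m), (k, 22, y), (p, 5, m), (s, 10, q), (u, 1, a), (w, 7, v)}

T ⋈ R (natural join on A): {(24, 7, r, v), (24, 7, s, s), (24, 7, w, v), (25, 39, b, b), (25, 39, y, d), (3, 7, r, v), (3, 7, s, s), (3, 7, w, v)}
Apply σ_{E < 24 AND G = w}; surviving tuples: {(3, 7, w, v)}
Projecting to G, A, F: {(w, 7, v)}
Union: {(w, 7, v)} with {(c, 11, x), (d, 30, m), (k, 22, y), (p, 5, m), (s, 10, q), (u, 1, a)} → {(c, 11, x), (d, 30, m), (k, 22, y), (p, 5, m), (s, 10, q), (u, 1, a), (w, 7, v)}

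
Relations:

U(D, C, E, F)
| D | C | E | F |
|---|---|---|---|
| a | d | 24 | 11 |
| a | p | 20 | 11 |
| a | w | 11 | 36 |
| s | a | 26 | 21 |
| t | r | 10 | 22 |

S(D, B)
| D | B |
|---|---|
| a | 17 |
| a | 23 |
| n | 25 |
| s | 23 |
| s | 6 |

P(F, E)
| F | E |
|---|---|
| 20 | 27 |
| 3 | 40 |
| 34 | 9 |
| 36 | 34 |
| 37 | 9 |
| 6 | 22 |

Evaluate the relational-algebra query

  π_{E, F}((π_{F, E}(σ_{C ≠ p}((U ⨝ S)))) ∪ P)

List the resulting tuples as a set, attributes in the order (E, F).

Natural join on D: {(a, d, 24, 11, 17), (a, d, 24, 11, 23), (a, p, 20, 11, 17), (a, p, 20, 11, 23), (a, w, 11, 36, 17), (a, w, 11, 36, 23), (s, a, 26, 21, 23), (s, a, 26, 21, 6)}
Filtering on C ≠ p leaves {(a, d, 24, 11, 17), (a, d, 24, 11, 23), (a, w, 11, 36, 17), (a, w, 11, 36, 23), (s, a, 26, 21, 23), (s, a, 26, 21, 6)}.
Keep only column(s) F, E (3 duplicate(s) eliminated): {(11, 24), (21, 26), (36, 11)}
Union: {(11, 24), (21, 26), (36, 11)} with {(20, 27), (3, 40), (34, 9), (36, 34), (37, 9), (6, 22)} → {(11, 24), (20, 27), (21, 26), (3, 40), (34, 9), (36, 11), (36, 34), (37, 9), (6, 22)}
Keep only column(s) E, F: {(11, 36), (22, 6), (24, 11), (26, 21), (27, 20), (34, 36), (40, 3), (9, 34), (9, 37)}

{(11, 36), (22, 6), (24, 11), (26, 21), (27, 20), (34, 36), (40, 3), (9, 34), (9, 37)}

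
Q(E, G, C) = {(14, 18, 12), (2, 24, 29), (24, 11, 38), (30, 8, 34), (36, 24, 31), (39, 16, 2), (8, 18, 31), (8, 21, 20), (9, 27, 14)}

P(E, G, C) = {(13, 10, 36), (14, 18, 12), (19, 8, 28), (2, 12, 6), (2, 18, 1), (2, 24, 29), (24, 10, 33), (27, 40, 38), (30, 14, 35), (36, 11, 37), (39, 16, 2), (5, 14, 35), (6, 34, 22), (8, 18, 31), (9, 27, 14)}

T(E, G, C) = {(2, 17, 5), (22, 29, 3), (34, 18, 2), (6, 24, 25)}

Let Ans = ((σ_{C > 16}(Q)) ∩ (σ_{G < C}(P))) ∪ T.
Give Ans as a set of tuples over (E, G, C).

{(2, 17, 5), (2, 24, 29), (22, 29, 3), (34, 18, 2), (6, 24, 25), (8, 18, 31)}

Apply σ_{C > 16}; surviving tuples: {(2, 24, 29), (24, 11, 38), (30, 8, 34), (36, 24, 31), (8, 18, 31), (8, 21, 20)}
Apply σ_{G < C}; surviving tuples: {(13, 10, 36), (19, 8, 28), (2, 24, 29), (24, 10, 33), (30, 14, 35), (36, 11, 37), (5, 14, 35), (8, 18, 31)}
Taking the intersection: {(2, 24, 29), (8, 18, 31)}
Taking the union: {(2, 17, 5), (2, 24, 29), (22, 29, 3), (34, 18, 2), (6, 24, 25), (8, 18, 31)}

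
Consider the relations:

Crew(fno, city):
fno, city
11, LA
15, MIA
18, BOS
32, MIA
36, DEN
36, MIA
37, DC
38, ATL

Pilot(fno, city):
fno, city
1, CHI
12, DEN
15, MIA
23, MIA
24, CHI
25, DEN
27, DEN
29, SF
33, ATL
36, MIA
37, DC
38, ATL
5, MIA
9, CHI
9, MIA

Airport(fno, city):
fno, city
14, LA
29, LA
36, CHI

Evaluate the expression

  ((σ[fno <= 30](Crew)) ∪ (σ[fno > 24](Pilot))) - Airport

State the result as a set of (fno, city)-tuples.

Selection fno <= 30: {(11, LA), (15, MIA), (18, BOS)}
Selection fno > 24: {(25, DEN), (27, DEN), (29, SF), (33, ATL), (36, MIA), (37, DC), (38, ATL)}
Taking the union: {(11, LA), (15, MIA), (18, BOS), (25, DEN), (27, DEN), (29, SF), (33, ATL), (36, MIA), (37, DC), (38, ATL)}
Taking the difference: {(11, LA), (15, MIA), (18, BOS), (25, DEN), (27, DEN), (29, SF), (33, ATL), (36, MIA), (37, DC), (38, ATL)}

{(11, LA), (15, MIA), (18, BOS), (25, DEN), (27, DEN), (29, SF), (33, ATL), (36, MIA), (37, DC), (38, ATL)}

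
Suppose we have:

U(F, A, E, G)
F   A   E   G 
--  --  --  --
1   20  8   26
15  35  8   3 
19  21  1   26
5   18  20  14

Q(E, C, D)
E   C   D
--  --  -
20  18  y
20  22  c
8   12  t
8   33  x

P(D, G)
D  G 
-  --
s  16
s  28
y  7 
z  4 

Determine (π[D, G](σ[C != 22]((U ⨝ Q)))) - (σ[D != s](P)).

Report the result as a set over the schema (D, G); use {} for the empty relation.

Natural join on E: {(1, 20, 8, 26, 12, t), (1, 20, 8, 26, 33, x), (15, 35, 8, 3, 12, t), (15, 35, 8, 3, 33, x), (5, 18, 20, 14, 18, y), (5, 18, 20, 14, 22, c)}
Apply σ_{C != 22}; surviving tuples: {(1, 20, 8, 26, 12, t), (1, 20, 8, 26, 33, x), (15, 35, 8, 3, 12, t), (15, 35, 8, 3, 33, x), (5, 18, 20, 14, 18, y)}
Keep only column(s) D, G: {(t, 26), (t, 3), (x, 26), (x, 3), (y, 14)}
Apply σ_{D != s}; surviving tuples: {(y, 7), (z, 4)}
Difference: {(t, 26), (t, 3), (x, 26), (x, 3), (y, 14)} with {(y, 7), (z, 4)} → {(t, 26), (t, 3), (x, 26), (x, 3), (y, 14)}

{(t, 26), (t, 3), (x, 26), (x, 3), (y, 14)}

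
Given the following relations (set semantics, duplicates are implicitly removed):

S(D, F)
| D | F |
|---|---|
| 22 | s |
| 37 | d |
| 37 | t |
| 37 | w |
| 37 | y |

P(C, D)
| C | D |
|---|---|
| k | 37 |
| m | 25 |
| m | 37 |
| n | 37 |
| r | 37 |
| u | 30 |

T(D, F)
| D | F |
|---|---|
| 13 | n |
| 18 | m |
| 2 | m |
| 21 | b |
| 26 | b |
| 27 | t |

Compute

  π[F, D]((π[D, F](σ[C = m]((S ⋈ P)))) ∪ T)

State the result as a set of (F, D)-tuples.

{(b, 21), (b, 26), (d, 37), (m, 18), (m, 2), (n, 13), (t, 27), (t, 37), (w, 37), (y, 37)}

S ⋈ P (natural join on D): {(37, d, k), (37, d, m), (37, d, n), (37, d, r), (37, t, k), (37, t, m), (37, t, n), (37, t, r), (37, w, k), (37, w, m), (37, w, n), (37, w, r), (37, y, k), (37, y, m), (37, y, n), (37, y, r)}
Apply σ_{C = m}; surviving tuples: {(37, d, m), (37, t, m), (37, w, m), (37, y, m)}
π_{D, F} gives {(37, d), (37, t), (37, w), (37, y)}.
Set union of the two operands is {(13, n), (18, m), (2, m), (21, b), (26, b), (27, t), (37, d), (37, t), (37, w), (37, y)}.
π_{F, D} gives {(b, 21), (b, 26), (d, 37), (m, 18), (m, 2), (n, 13), (t, 27), (t, 37), (w, 37), (y, 37)}.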